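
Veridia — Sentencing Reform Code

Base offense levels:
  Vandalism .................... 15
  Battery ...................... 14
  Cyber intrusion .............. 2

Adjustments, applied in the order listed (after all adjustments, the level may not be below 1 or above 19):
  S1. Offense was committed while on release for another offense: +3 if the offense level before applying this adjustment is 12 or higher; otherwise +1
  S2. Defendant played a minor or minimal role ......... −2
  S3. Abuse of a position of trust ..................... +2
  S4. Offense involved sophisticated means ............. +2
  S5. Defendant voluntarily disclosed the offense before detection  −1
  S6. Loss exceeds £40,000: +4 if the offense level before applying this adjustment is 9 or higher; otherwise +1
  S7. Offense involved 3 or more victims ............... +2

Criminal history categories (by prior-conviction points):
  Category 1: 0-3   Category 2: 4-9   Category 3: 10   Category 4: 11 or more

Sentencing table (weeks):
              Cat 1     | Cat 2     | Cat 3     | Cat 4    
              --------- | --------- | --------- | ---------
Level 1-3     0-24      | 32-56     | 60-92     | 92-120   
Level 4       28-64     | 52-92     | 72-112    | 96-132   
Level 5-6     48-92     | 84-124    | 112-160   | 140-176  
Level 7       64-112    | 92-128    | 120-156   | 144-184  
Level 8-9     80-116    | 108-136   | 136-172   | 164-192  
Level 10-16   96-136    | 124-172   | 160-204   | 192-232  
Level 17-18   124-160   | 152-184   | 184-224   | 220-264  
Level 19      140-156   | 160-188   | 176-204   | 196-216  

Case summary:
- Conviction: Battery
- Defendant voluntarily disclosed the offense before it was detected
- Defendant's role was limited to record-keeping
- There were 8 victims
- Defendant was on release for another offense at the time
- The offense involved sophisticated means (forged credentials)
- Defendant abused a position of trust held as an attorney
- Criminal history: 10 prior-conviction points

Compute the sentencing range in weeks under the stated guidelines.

176-204 weeks

Base offense level for battery: 14.
S1 applies (level before this adjustment is 14 ≥ 12, so +3): 14 + 3 = 17.
S2 applies: 17 − 2 = 15.
S3 applies: 15 + 2 = 17.
S4 applies: 17 + 2 = 19.
S5 applies: 19 − 1 = 18.
S7 applies: 18 + 2 = 20.
Level 20 exceeds the maximum of 19; capped at 19.
Final offense level: 19.
Criminal history: 10 prior points → Category 3 (10).
Level 19 falls in the 19 band.
Grid: Level 19 × Category 3 = 176-204 weeks.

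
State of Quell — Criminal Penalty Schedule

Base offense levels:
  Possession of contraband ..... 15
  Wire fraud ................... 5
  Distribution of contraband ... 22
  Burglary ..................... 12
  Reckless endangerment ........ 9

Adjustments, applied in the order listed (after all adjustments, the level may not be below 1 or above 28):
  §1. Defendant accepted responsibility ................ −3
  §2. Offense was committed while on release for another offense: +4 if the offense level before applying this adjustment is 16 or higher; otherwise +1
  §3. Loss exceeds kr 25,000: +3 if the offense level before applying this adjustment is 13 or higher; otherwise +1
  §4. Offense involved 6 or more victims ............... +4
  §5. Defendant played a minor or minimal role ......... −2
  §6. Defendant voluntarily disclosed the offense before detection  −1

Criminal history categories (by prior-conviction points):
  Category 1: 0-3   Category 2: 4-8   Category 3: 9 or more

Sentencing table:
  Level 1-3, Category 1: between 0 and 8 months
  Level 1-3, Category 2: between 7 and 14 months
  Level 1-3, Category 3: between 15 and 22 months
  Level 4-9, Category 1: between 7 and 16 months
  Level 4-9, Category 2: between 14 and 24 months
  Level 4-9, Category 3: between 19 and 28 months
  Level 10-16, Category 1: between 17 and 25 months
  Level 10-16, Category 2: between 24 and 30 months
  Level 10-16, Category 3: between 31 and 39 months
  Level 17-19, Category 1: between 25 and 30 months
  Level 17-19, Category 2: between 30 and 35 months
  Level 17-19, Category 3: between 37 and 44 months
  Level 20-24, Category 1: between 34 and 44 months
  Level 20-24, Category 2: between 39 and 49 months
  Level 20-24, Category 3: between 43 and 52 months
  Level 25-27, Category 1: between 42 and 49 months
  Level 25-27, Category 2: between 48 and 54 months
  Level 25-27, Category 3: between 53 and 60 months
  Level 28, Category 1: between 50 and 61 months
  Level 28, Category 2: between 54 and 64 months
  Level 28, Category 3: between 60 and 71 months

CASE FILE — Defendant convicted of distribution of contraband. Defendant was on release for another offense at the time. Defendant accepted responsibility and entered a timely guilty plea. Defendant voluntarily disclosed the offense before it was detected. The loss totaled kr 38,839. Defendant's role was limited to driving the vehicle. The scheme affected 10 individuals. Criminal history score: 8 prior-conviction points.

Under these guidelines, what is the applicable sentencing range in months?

48-54 months

Base offense level for distribution of contraband: 22.
§1 applies: 22 − 3 = 19.
§2 applies (level before this adjustment is 19 ≥ 16, so +4): 19 + 4 = 23.
§3 applies (level before this adjustment is 23 ≥ 13, so +3): 23 + 3 = 26.
§4 applies: 26 + 4 = 30.
§5 applies: 30 − 2 = 28.
§6 applies: 28 − 1 = 27.
Final offense level: 27.
Criminal history: 8 prior points → Category 2 (4-8).
Level 27 falls in the 25-27 band.
Grid: Level 25-27 × Category 2 = 48-54 months.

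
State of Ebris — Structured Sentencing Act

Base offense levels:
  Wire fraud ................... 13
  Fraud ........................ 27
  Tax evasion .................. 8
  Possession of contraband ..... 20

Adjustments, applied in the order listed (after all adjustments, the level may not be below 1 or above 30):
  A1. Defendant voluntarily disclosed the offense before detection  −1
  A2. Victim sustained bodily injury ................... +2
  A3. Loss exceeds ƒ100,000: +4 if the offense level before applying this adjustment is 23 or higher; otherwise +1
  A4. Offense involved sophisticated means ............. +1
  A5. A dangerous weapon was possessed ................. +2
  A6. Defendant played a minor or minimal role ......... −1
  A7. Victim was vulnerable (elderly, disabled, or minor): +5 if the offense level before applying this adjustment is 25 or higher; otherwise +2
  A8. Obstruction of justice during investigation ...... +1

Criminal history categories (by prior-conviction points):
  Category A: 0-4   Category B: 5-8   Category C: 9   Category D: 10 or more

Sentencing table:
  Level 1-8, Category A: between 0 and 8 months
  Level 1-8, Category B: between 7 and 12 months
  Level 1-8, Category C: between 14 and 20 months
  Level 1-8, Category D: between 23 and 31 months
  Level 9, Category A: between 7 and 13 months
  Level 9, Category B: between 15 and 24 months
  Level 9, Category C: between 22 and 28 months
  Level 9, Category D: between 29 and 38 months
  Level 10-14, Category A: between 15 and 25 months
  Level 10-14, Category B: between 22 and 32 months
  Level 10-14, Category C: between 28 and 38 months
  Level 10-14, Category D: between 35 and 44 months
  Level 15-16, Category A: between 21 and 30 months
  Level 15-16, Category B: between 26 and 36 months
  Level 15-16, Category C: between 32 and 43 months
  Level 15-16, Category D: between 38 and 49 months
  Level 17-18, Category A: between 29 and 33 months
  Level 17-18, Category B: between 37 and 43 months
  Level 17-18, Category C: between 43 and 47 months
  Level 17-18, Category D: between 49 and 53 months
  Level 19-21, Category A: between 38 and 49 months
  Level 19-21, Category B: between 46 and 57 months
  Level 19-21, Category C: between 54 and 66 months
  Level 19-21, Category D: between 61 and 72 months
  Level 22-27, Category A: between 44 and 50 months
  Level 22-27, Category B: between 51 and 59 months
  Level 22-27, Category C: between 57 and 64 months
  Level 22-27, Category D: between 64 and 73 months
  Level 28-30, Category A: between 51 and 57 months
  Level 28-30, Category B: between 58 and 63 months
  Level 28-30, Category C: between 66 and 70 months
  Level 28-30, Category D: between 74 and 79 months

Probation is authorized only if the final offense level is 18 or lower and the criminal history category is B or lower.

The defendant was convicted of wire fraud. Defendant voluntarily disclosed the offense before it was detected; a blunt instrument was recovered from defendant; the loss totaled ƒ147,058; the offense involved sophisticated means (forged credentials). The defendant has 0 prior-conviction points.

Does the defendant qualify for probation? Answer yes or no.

Yes

Base offense level for wire fraud: 13.
A1 applies: 13 − 1 = 12.
A3 applies (level before this adjustment is 12 < 23, so +1): 12 + 1 = 13.
A4 applies: 13 + 1 = 14.
A5 applies: 14 + 2 = 16.
A6 does not apply.
A7 does not apply.
A8 does not apply.
Final offense level: 16.
Criminal history: 0 prior points → Category A (0-4).
Level 16 falls in the 15-16 band.
Grid: Level 15-16 × Category A = 21-30 months.
Probation check: level 16 ≤ 18 and category A ≤ B → eligible.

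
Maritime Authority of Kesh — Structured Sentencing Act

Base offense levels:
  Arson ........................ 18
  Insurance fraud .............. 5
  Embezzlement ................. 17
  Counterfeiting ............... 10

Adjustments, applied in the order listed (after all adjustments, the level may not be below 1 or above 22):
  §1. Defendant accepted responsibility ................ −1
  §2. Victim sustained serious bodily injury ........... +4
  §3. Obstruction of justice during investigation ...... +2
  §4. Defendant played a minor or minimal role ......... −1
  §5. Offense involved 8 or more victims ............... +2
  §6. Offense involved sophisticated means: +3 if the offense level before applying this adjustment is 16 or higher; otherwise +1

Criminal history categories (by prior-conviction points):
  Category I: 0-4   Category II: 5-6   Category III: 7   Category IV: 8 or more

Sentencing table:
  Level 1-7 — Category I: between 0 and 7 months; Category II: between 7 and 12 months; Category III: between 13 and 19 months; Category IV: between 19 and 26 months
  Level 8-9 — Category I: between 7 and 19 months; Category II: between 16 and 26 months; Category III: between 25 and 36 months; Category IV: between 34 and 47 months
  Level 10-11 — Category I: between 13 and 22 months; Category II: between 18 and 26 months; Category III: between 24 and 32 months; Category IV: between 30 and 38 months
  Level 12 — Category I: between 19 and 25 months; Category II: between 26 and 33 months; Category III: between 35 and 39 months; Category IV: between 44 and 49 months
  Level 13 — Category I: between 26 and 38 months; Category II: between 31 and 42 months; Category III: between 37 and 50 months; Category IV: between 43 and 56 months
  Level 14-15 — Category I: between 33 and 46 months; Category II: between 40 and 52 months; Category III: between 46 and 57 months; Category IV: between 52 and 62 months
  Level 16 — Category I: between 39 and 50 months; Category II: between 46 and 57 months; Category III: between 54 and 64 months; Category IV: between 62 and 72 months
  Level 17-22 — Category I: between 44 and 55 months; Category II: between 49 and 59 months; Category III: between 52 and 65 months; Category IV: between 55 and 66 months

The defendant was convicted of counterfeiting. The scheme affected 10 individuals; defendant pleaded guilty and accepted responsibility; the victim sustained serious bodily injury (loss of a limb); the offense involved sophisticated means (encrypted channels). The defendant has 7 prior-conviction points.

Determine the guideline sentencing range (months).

Base offense level for counterfeiting: 10.
§1 applies: 10 − 1 = 9.
§2 applies: 9 + 4 = 13.
§3 does not apply.
§4 does not apply.
§5 applies: 13 + 2 = 15.
§6 applies (level before this adjustment is 15 < 16, so +1): 15 + 1 = 16.
Final offense level: 16.
Criminal history: 7 prior points → Category III (7).
Level 16 falls in the 16 band.
Grid: Level 16 × Category III = 54-64 months.

54-64 months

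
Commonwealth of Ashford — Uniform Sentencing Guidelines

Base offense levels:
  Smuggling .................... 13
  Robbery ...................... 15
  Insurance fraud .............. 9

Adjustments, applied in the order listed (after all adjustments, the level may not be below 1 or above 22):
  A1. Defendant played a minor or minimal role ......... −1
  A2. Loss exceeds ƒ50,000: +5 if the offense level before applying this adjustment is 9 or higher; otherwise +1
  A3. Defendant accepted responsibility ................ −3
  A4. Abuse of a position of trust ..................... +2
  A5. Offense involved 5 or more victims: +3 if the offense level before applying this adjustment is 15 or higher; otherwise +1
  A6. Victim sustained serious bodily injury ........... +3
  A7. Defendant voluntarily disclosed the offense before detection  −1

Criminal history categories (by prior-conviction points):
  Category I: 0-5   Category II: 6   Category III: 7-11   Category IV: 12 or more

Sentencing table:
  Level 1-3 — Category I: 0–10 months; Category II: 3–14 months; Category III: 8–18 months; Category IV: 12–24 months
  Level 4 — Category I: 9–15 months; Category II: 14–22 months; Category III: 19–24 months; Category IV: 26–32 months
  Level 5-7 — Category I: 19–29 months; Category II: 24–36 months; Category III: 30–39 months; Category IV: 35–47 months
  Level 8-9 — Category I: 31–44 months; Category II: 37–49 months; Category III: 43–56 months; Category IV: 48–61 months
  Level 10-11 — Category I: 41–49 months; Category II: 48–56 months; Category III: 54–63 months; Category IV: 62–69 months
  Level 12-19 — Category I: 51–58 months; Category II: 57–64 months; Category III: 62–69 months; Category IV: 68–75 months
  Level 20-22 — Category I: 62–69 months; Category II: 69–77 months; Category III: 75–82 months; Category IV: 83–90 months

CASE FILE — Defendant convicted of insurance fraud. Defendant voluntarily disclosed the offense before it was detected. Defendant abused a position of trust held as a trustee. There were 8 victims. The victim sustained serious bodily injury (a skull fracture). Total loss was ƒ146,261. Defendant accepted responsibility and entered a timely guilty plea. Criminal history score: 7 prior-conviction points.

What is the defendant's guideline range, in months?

Base offense level for insurance fraud: 9.
A2 applies (level before this adjustment is 9 ≥ 9, so +5): 9 + 5 = 14.
A3 applies: 14 − 3 = 11.
A4 applies: 11 + 2 = 13.
A5 applies (level before this adjustment is 13 < 15, so +1): 13 + 1 = 14.
A6 applies: 14 + 3 = 17.
A7 applies: 17 − 1 = 16.
Final offense level: 16.
Criminal history: 7 prior points → Category III (7-11).
Level 16 falls in the 12-19 band.
Grid: Level 12-19 × Category III = 62-69 months.

62-69 months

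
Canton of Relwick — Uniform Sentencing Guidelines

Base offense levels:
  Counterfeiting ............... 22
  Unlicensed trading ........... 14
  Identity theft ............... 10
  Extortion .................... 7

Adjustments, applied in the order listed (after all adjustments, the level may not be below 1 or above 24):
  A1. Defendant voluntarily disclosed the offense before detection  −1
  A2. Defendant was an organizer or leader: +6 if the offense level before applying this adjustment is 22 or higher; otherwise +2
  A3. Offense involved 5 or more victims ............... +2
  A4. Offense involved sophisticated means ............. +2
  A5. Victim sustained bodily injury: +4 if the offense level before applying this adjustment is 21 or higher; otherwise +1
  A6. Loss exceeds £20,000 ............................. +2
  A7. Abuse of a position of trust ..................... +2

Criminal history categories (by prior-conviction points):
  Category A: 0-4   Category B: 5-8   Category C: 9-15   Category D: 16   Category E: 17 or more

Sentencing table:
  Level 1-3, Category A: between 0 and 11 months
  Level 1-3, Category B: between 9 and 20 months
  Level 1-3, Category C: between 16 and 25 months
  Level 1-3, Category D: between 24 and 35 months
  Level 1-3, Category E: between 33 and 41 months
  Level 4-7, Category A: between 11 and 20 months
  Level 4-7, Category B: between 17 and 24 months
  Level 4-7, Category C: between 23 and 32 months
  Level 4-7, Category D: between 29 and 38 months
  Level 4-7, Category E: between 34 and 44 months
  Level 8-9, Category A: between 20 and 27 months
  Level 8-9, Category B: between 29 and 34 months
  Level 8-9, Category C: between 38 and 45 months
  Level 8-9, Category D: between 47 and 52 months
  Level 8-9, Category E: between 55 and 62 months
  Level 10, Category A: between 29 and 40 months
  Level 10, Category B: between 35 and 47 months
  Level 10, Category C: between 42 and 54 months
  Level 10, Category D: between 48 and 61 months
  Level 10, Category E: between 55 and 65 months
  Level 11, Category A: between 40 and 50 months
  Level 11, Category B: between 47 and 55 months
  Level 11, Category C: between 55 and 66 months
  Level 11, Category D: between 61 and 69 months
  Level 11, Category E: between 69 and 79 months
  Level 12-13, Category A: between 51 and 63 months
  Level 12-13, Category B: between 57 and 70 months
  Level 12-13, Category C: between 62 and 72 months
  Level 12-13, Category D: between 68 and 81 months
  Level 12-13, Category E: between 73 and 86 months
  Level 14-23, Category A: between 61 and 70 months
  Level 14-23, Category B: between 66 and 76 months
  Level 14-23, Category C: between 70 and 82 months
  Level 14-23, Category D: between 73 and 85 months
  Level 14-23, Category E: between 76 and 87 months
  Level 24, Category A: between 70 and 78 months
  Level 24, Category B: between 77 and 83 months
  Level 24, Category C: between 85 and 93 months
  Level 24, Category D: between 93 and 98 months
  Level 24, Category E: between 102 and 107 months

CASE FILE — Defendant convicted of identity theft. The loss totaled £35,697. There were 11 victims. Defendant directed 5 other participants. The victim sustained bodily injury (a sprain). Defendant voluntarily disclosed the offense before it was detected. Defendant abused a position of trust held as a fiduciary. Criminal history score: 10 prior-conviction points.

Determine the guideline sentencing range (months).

Base offense level for identity theft: 10.
A1 applies: 10 − 1 = 9.
A2 applies (level before this adjustment is 9 < 22, so +2): 9 + 2 = 11.
A3 applies: 11 + 2 = 13.
A5 applies (level before this adjustment is 13 < 21, so +1): 13 + 1 = 14.
A6 applies: 14 + 2 = 16.
A7 applies: 16 + 2 = 18.
Final offense level: 18.
Criminal history: 10 prior points → Category C (9-15).
Level 18 falls in the 14-23 band.
Grid: Level 14-23 × Category C = 70-82 months.

70-82 months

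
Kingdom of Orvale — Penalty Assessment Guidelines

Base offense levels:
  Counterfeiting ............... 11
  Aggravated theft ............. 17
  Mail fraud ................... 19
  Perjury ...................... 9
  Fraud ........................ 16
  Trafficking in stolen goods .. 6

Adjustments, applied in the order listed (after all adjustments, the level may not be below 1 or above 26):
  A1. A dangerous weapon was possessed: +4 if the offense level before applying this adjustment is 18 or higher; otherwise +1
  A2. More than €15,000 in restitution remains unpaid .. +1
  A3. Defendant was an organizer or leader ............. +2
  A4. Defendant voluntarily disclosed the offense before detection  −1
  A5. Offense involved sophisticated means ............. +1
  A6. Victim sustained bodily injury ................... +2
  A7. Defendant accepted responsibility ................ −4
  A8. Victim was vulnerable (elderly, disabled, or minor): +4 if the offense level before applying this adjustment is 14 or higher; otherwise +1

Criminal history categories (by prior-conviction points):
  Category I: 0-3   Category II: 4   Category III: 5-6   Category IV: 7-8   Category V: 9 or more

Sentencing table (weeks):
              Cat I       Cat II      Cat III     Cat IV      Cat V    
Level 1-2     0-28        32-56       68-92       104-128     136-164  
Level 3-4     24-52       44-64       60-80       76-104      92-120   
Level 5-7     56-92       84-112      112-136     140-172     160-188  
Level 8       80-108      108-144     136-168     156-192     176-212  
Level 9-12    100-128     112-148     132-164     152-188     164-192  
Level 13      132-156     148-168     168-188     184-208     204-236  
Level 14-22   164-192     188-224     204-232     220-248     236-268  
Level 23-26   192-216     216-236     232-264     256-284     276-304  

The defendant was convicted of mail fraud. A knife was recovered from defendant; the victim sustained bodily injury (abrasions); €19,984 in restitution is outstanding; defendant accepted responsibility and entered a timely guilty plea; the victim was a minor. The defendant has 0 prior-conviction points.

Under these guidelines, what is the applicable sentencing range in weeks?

192-216 weeks

Base offense level for mail fraud: 19.
A1 applies (level before this adjustment is 19 ≥ 18, so +4): 19 + 4 = 23.
A2 applies: 23 + 1 = 24.
A4 does not apply.
A5 does not apply.
A6 applies: 24 + 2 = 26.
A7 applies: 26 − 4 = 22.
A8 applies (level before this adjustment is 22 ≥ 14, so +4): 22 + 4 = 26.
Final offense level: 26.
Criminal history: 0 prior points → Category I (0-3).
Level 26 falls in the 23-26 band.
Grid: Level 23-26 × Category I = 192-216 weeks.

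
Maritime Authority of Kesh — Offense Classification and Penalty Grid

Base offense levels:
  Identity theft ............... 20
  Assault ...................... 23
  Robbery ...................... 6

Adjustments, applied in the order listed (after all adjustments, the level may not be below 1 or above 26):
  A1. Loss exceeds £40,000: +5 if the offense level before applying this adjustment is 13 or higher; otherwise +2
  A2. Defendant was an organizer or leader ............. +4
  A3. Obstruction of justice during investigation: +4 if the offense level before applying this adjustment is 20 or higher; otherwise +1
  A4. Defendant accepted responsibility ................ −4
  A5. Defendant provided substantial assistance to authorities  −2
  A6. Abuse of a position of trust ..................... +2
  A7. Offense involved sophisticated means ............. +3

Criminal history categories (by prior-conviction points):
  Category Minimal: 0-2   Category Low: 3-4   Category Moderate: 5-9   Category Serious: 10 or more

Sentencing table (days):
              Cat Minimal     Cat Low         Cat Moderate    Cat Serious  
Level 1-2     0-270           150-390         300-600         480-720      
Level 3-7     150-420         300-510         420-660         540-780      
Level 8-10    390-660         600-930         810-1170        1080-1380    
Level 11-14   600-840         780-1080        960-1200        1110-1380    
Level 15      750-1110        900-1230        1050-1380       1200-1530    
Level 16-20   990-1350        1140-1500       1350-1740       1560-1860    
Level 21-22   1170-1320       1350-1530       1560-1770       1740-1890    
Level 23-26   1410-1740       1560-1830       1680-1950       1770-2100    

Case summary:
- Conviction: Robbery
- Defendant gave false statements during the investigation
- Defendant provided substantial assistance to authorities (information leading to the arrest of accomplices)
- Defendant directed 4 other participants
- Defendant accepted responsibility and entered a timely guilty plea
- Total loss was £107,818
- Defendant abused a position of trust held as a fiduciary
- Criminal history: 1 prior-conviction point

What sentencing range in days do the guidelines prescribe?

390-660 days

Base offense level for robbery: 6.
A1 applies (level before this adjustment is 6 < 13, so +2): 6 + 2 = 8.
A2 applies: 8 + 4 = 12.
A3 applies (level before this adjustment is 12 < 20, so +1): 12 + 1 = 13.
A4 applies: 13 − 4 = 9.
A5 applies: 9 − 2 = 7.
A6 applies: 7 + 2 = 9.
Final offense level: 9.
Criminal history: 1 prior point → Category Minimal (0-2).
Level 9 falls in the 8-10 band.
Grid: Level 8-10 × Category Minimal = 390-660 days.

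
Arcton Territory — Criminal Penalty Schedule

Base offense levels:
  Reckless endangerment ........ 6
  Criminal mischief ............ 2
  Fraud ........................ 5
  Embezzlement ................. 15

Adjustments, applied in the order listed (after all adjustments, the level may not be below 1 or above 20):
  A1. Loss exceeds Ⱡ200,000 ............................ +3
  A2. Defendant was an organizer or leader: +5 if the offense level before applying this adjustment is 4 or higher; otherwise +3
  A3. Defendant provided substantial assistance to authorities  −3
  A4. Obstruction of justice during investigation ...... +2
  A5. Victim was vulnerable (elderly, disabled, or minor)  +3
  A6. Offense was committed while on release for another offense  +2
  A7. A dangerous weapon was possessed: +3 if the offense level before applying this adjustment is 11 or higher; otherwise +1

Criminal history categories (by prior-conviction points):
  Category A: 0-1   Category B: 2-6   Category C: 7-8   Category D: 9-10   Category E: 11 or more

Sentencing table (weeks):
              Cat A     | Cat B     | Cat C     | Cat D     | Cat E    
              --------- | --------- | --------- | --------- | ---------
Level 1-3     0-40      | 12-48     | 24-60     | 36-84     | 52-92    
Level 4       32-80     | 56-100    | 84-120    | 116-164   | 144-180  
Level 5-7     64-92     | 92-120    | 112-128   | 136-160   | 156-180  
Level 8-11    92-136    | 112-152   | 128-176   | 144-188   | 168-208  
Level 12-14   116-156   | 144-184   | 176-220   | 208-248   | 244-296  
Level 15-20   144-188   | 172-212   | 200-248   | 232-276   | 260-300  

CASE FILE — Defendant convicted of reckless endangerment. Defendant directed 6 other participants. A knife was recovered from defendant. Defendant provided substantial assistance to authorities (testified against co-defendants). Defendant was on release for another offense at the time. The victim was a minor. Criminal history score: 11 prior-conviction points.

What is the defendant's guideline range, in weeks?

260-300 weeks

Base offense level for reckless endangerment: 6.
A1 does not apply.
A2 applies (level before this adjustment is 6 ≥ 4, so +5): 6 + 5 = 11.
A3 applies: 11 − 3 = 8.
A5 applies: 8 + 3 = 11.
A6 applies: 11 + 2 = 13.
A7 applies (level before this adjustment is 13 ≥ 11, so +3): 13 + 3 = 16.
Final offense level: 16.
Criminal history: 11 prior points → Category E (11+).
Level 16 falls in the 15-20 band.
Grid: Level 15-20 × Category E = 260-300 weeks.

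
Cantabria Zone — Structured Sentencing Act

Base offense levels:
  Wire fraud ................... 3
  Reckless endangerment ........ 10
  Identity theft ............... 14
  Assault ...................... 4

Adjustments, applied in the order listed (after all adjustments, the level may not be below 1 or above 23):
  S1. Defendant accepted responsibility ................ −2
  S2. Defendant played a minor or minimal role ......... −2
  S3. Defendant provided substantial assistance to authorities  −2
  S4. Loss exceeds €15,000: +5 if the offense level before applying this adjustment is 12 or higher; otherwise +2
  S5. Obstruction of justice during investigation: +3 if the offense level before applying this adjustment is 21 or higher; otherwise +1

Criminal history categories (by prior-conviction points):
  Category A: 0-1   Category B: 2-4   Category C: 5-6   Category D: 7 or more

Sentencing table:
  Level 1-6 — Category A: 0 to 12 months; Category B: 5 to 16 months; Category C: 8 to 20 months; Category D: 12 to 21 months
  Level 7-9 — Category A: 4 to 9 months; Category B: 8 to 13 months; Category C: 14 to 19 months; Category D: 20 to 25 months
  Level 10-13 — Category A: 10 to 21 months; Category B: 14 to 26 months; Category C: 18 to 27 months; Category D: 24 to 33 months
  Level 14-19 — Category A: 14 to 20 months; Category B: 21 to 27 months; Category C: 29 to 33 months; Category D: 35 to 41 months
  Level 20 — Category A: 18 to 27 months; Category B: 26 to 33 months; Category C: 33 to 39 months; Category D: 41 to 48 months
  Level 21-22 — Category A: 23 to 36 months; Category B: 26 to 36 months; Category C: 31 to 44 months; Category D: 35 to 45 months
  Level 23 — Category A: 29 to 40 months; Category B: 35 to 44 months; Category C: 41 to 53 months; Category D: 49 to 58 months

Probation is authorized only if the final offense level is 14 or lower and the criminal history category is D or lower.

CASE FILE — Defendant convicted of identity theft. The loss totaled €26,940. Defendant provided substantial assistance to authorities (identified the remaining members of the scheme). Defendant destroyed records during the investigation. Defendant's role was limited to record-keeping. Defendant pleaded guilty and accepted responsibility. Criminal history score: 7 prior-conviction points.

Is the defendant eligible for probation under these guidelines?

Base offense level for identity theft: 14.
S1 applies: 14 − 2 = 12.
S2 applies: 12 − 2 = 10.
S3 applies: 10 − 2 = 8.
S4 applies (level before this adjustment is 8 < 12, so +2): 8 + 2 = 10.
S5 applies (level before this adjustment is 10 < 21, so +1): 10 + 1 = 11.
Final offense level: 11.
Criminal history: 7 prior points → Category D (7+).
Level 11 falls in the 10-13 band.
Grid: Level 10-13 × Category D = 24-33 months.
Probation check: level 11 ≤ 14 and category D ≤ D → eligible.

Yes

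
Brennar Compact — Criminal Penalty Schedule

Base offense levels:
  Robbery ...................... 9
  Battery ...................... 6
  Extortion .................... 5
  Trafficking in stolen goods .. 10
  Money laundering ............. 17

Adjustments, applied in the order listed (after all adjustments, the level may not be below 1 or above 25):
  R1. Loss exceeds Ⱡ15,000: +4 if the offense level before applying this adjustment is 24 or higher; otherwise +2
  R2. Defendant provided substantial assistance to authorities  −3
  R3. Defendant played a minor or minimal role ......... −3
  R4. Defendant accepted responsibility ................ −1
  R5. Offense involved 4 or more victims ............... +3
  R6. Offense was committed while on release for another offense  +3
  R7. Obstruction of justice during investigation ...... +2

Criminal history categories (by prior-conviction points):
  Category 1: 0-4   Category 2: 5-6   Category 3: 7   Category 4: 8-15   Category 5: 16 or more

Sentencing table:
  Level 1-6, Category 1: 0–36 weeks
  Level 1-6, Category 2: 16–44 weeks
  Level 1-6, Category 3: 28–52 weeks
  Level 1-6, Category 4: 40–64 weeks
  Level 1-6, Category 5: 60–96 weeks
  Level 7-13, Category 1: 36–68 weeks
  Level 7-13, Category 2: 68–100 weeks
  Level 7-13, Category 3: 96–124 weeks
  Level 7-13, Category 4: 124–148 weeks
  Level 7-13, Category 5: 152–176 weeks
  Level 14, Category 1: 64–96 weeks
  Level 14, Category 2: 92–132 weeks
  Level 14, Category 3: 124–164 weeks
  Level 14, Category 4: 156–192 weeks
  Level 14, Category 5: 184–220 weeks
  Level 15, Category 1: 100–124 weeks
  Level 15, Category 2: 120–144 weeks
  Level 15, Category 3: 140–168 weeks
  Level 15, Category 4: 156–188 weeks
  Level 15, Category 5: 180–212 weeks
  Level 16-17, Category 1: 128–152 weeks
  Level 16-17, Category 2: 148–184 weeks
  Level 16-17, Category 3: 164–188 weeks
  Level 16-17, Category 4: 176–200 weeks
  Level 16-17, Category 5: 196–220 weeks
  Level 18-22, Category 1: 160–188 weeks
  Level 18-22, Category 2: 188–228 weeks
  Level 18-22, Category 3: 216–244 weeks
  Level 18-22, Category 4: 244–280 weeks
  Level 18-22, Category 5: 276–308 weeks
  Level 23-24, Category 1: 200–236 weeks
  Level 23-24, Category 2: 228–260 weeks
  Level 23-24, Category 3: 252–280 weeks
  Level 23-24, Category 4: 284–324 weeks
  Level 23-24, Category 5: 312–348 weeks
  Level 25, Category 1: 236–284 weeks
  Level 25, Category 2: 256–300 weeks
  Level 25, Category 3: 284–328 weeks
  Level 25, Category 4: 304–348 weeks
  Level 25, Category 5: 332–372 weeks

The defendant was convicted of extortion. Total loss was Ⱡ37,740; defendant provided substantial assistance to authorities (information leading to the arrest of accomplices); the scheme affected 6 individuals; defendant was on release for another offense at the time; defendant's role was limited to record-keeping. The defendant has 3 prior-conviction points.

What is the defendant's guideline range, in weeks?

Base offense level for extortion: 5.
R1 applies (level before this adjustment is 5 < 24, so +2): 5 + 2 = 7.
R2 applies: 7 − 3 = 4.
R3 applies: 4 − 3 = 1.
R4 does not apply.
R5 applies: 1 + 3 = 4.
R6 applies: 4 + 3 = 7.
Final offense level: 7.
Criminal history: 3 prior points → Category 1 (0-4).
Level 7 falls in the 7-13 band.
Grid: Level 7-13 × Category 1 = 36-68 weeks.

36-68 weeks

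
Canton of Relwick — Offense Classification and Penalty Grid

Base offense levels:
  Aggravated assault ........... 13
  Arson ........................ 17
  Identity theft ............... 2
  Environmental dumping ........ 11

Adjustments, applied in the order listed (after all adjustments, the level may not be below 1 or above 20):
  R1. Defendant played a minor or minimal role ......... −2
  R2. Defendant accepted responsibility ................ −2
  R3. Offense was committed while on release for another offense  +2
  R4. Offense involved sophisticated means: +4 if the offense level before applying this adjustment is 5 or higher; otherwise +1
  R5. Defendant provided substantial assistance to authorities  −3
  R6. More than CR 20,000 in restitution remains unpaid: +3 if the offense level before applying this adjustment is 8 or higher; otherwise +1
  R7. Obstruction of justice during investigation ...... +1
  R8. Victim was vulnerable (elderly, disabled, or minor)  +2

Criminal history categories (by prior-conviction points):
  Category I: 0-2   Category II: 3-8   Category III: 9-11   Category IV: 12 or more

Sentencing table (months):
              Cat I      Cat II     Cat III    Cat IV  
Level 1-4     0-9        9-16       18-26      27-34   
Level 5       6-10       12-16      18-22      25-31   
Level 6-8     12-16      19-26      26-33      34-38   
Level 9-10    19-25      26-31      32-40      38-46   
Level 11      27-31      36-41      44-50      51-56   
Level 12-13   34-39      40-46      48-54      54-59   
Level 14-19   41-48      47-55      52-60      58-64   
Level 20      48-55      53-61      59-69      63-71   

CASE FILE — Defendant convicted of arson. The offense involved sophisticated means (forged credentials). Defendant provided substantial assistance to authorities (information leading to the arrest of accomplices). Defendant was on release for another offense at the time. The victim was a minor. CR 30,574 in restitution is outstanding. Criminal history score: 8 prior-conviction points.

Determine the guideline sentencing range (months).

53-61 months

Base offense level for arson: 17.
R1 does not apply.
R2 does not apply.
R3 applies: 17 + 2 = 19.
R4 applies (level before this adjustment is 19 ≥ 5, so +4): 19 + 4 = 23.
R5 applies: 23 − 3 = 20.
R6 applies (level before this adjustment is 20 ≥ 8, so +3): 20 + 3 = 23.
R7 does not apply.
R8 applies: 23 + 2 = 25.
Level 25 exceeds the maximum of 20; capped at 20.
Final offense level: 20.
Criminal history: 8 prior points → Category II (3-8).
Level 20 falls in the 20 band.
Grid: Level 20 × Category II = 53-61 months.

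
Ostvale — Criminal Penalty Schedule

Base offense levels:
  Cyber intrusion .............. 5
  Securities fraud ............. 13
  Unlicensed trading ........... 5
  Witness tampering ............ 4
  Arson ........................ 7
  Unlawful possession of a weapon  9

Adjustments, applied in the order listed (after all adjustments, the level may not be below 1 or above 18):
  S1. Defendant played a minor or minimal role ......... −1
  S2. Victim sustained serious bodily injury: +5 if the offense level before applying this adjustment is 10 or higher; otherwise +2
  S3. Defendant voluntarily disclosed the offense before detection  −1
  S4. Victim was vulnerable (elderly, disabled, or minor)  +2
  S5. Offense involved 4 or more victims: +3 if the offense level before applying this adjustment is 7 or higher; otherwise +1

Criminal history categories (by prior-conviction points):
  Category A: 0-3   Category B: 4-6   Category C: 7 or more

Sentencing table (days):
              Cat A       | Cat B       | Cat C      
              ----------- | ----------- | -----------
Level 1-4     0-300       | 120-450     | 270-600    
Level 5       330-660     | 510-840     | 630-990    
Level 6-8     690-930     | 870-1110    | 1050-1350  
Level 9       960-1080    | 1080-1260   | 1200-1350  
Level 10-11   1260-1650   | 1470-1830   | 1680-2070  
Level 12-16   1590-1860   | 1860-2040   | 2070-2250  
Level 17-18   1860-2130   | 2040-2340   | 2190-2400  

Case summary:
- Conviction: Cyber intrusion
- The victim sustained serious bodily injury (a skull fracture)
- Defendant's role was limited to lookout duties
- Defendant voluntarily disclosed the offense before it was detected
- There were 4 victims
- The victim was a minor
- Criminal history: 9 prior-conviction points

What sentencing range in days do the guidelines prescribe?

1680-2070 days

Base offense level for cyber intrusion: 5.
S1 applies: 5 − 1 = 4.
S2 applies (level before this adjustment is 4 < 10, so +2): 4 + 2 = 6.
S3 applies: 6 − 1 = 5.
S4 applies: 5 + 2 = 7.
S5 applies (level before this adjustment is 7 ≥ 7, so +3): 7 + 3 = 10.
Final offense level: 10.
Criminal history: 9 prior points → Category C (7+).
Level 10 falls in the 10-11 band.
Grid: Level 10-11 × Category C = 1680-2070 days.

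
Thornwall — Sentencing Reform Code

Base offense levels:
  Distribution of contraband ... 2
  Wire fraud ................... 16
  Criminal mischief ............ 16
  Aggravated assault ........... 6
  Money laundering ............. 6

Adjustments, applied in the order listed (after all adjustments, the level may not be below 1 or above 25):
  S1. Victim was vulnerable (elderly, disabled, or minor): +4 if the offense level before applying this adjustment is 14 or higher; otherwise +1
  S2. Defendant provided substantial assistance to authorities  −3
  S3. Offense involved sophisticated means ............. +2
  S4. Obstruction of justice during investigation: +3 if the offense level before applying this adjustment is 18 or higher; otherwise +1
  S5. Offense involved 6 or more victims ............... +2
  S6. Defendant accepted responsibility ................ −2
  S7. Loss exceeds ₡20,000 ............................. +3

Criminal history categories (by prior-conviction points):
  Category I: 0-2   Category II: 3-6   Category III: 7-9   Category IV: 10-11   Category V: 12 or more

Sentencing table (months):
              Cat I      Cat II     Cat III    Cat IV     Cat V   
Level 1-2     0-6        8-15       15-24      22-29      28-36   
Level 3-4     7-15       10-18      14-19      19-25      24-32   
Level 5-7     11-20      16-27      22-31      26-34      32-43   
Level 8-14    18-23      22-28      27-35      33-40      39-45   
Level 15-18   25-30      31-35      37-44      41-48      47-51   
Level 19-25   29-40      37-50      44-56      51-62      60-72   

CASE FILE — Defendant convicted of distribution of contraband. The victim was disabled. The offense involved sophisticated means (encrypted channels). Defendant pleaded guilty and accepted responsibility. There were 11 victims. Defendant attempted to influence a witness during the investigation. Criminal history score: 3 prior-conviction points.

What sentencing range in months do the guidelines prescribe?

16-27 months

Base offense level for distribution of contraband: 2.
S1 applies (level before this adjustment is 2 < 14, so +1): 2 + 1 = 3.
S2 does not apply.
S3 applies: 3 + 2 = 5.
S4 applies (level before this adjustment is 5 < 18, so +1): 5 + 1 = 6.
S5 applies: 6 + 2 = 8.
S6 applies: 8 − 2 = 6.
Final offense level: 6.
Criminal history: 3 prior points → Category II (3-6).
Level 6 falls in the 5-7 band.
Grid: Level 5-7 × Category II = 16-27 months.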